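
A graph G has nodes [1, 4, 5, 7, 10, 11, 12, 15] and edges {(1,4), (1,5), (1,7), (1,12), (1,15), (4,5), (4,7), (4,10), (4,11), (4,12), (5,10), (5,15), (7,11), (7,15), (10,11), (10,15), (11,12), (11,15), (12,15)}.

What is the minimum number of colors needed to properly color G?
χ(G) = 4

Clique number ω(G) = 3 (lower bound: χ ≥ ω).
Odd cycle [10, 11, 7, 1, 5] needs 3 colors (χ ≥ 3).
Vertex 4 is adjacent to every vertex of [1, 5, 7, 10, 11], which already need 3 colors among themselves, so 4 needs a new color (χ ≥ 4).
The coloring below uses 4 colors, so χ(G) = 4.
A valid 4-coloring: color 1: [4, 15]; color 2: [1, 11]; color 3: [5, 7, 12]; color 4: [10].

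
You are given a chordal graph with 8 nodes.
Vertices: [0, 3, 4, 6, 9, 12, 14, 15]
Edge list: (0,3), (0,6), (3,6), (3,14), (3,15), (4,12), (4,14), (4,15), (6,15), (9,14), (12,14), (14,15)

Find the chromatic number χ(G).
χ(G) = 3

Clique number ω(G) = 3 (lower bound: χ ≥ ω).
The clique on [0, 3, 6] has size 3, forcing χ ≥ 3, and the coloring below uses 3 colors, so χ(G) = 3.
A valid 3-coloring: color 1: [6, 14]; color 2: [3, 4, 9]; color 3: [0, 12, 15].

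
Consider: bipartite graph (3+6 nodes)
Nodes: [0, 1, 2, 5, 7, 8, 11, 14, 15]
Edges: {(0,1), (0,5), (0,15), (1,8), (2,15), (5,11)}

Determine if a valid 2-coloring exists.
A valid 2-coloring: color 1: [0, 2, 7, 8, 11, 14]; color 2: [1, 5, 15].
(χ(G) = 2 ≤ 2.)

Yes, G is 2-colorable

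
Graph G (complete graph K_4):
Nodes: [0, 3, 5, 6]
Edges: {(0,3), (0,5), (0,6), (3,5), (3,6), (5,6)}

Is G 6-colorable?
A valid 6-coloring: color 1: [6]; color 2: [5]; color 3: [0]; color 4: [3].
(χ(G) = 4 ≤ 6.)

Yes, G is 6-colorable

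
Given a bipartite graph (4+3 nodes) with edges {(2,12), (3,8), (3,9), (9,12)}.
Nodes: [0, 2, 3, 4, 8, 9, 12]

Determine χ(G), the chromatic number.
Clique number ω(G) = 2 (lower bound: χ ≥ ω).
The graph is bipartite (no odd cycle), so 2 colors suffice: χ(G) = 2.
A valid 2-coloring: color 1: [0, 3, 4, 12]; color 2: [2, 8, 9].

χ(G) = 2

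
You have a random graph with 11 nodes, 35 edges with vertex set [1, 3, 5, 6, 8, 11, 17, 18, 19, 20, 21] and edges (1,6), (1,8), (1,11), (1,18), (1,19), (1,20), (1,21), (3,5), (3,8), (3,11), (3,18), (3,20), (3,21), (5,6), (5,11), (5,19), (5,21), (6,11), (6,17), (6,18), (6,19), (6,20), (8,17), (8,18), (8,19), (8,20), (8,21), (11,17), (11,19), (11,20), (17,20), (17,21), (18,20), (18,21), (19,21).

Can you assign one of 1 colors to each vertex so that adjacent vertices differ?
No, G is not 1-colorable

The clique on vertices [1, 8, 18, 20] has size 4 > 1, so it alone needs 4 colors.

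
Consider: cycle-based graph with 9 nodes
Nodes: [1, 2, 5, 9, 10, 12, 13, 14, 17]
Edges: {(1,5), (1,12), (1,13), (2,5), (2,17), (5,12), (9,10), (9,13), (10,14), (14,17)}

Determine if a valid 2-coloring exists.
No, G is not 2-colorable

The clique on vertices [1, 5, 12] has size 3 > 2, so it alone needs 3 colors.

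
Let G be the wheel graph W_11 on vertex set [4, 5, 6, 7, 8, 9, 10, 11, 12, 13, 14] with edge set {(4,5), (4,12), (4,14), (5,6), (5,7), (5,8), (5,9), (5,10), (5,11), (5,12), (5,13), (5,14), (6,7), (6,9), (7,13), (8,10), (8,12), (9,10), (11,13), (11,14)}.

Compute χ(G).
χ(G) = 3

Clique number ω(G) = 3 (lower bound: χ ≥ ω).
The clique on [4, 5, 12] has size 3, forcing χ ≥ 3, and the coloring below uses 3 colors, so χ(G) = 3.
A valid 3-coloring: color 1: [5]; color 2: [6, 10, 12, 13, 14]; color 3: [4, 7, 8, 9, 11].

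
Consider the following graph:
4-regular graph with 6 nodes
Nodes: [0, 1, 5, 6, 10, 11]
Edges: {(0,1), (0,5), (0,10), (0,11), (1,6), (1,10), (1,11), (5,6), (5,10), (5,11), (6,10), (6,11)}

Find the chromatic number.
χ(G) = 3

Clique number ω(G) = 3 (lower bound: χ ≥ ω).
The clique on [0, 1, 10] has size 3, forcing χ ≥ 3, and the coloring below uses 3 colors, so χ(G) = 3.
A valid 3-coloring: color 1: [10, 11]; color 2: [0, 6]; color 3: [1, 5].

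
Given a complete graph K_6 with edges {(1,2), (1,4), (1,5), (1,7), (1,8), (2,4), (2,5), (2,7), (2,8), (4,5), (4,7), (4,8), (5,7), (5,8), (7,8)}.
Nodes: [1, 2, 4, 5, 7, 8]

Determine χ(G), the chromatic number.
χ(G) = 6

Clique number ω(G) = 6 (lower bound: χ ≥ ω).
The clique on [1, 2, 4, 5, 7, 8] has size 6, forcing χ ≥ 6, and the coloring below uses 6 colors, so χ(G) = 6.
A valid 6-coloring: color 1: [2]; color 2: [4]; color 3: [8]; color 4: [1]; color 5: [7]; color 6: [5].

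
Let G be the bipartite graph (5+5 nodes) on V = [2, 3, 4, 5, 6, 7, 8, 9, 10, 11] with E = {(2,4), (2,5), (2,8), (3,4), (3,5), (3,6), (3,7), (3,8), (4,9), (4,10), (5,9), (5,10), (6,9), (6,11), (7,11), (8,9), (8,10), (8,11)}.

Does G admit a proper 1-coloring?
No, G is not 1-colorable

Edge (2,8) forces its endpoints to differ, so 1 color is not enough.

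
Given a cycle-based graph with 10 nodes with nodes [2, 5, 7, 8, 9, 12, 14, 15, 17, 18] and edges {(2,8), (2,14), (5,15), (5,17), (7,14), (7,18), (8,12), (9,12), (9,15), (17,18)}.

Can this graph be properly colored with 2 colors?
A valid 2-coloring: color 1: [5, 8, 9, 14, 18]; color 2: [2, 7, 12, 15, 17].
(χ(G) = 2 ≤ 2.)

Yes, G is 2-colorable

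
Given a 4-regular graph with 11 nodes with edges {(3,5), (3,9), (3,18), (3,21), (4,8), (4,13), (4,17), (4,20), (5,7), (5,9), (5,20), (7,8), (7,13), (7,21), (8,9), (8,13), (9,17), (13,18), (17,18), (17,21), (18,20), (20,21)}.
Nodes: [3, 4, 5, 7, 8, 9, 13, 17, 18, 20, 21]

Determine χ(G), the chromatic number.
Clique number ω(G) = 3 (lower bound: χ ≥ ω).
The clique on [3, 5, 9] has size 3, forcing χ ≥ 3, and the coloring below uses 3 colors, so χ(G) = 3.
A valid 3-coloring: color 1: [3, 13, 17, 20]; color 2: [4, 7, 9, 18]; color 3: [5, 8, 21].

χ(G) = 3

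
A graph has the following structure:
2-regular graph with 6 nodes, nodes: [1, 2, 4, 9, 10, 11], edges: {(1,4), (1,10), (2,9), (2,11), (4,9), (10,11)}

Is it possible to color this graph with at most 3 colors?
Yes, G is 3-colorable

A valid 3-coloring: color 1: [2, 4, 10]; color 2: [1, 9, 11].
(χ(G) = 2 ≤ 3.)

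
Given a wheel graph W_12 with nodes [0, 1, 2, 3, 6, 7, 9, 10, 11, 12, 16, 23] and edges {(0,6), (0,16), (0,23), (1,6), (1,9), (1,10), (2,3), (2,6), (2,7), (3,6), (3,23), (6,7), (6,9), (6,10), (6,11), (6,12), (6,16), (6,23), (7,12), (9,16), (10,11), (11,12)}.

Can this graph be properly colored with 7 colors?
A valid 7-coloring: color 1: [6]; color 2: [2, 10, 12, 16, 23]; color 3: [0, 3, 7, 9, 11]; color 4: [1].
(χ(G) = 4 ≤ 7.)

Yes, G is 7-colorable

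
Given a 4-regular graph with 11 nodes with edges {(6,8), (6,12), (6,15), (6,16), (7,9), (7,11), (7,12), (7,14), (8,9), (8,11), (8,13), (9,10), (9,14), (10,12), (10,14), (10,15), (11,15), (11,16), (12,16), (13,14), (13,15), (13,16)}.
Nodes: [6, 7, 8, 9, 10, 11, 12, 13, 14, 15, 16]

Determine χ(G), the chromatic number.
χ(G) = 3

Clique number ω(G) = 3 (lower bound: χ ≥ ω).
The clique on [6, 12, 16] has size 3, forcing χ ≥ 3, and the coloring below uses 3 colors, so χ(G) = 3.
A valid 3-coloring: color 1: [7, 8, 10, 16]; color 2: [6, 9, 11, 13]; color 3: [12, 14, 15].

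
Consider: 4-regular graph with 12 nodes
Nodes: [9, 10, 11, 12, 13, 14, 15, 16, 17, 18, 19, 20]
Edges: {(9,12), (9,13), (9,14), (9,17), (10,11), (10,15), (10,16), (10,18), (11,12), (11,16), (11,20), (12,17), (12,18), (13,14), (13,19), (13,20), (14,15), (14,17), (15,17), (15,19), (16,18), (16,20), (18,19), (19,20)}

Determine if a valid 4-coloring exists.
A valid 4-coloring: color 1: [12, 14, 16, 19]; color 2: [9, 15, 18, 20]; color 3: [11, 13, 17]; color 4: [10].
(χ(G) = 4 ≤ 4.)

Yes, G is 4-colorable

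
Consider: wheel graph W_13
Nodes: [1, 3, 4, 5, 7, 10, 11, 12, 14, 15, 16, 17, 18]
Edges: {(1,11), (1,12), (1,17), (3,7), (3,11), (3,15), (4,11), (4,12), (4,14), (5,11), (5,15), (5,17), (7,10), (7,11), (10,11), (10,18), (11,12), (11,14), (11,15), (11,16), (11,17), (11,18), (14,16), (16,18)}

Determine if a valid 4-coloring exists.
A valid 4-coloring: color 1: [11]; color 2: [1, 3, 4, 5, 10, 16]; color 3: [7, 12, 14, 15, 17, 18].
(χ(G) = 3 ≤ 4.)

Yes, G is 4-colorable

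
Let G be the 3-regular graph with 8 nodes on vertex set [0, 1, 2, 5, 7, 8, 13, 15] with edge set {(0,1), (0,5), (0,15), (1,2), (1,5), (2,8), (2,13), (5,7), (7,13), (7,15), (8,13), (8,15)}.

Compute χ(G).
Clique number ω(G) = 3 (lower bound: χ ≥ ω).
The clique on [0, 1, 5] has size 3, forcing χ ≥ 3, and the coloring below uses 3 colors, so χ(G) = 3.
A valid 3-coloring: color 1: [1, 13, 15]; color 2: [2, 5]; color 3: [0, 7, 8].

χ(G) = 3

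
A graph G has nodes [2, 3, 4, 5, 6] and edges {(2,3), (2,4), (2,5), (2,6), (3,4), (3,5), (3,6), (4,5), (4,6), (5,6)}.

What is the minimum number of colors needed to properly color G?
Clique number ω(G) = 5 (lower bound: χ ≥ ω).
The clique on [2, 3, 4, 5, 6] has size 5, forcing χ ≥ 5, and the coloring below uses 5 colors, so χ(G) = 5.
A valid 5-coloring: color 1: [2]; color 2: [3]; color 3: [5]; color 4: [6]; color 5: [4].

χ(G) = 5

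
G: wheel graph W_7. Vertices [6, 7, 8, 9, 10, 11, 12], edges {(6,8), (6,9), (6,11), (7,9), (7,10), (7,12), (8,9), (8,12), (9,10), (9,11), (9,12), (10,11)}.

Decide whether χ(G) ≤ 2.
No, G is not 2-colorable

The clique on vertices [9, 10, 11] has size 3 > 2, so it alone needs 3 colors.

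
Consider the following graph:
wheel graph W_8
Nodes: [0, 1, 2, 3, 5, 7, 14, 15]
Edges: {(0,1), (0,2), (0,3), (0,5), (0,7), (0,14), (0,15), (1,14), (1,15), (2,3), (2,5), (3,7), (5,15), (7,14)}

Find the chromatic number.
Clique number ω(G) = 3 (lower bound: χ ≥ ω).
Odd cycle [3, 7, 14, 1, 15, 5, 2] needs 3 colors (χ ≥ 3).
Vertex 0 is adjacent to every vertex of [1, 2, 3, 5, 7, 14, 15], which already need 3 colors among themselves, so 0 needs a new color (χ ≥ 4).
The coloring below uses 4 colors, so χ(G) = 4.
A valid 4-coloring: color 1: [0]; color 2: [3, 5, 14]; color 3: [1, 2, 7]; color 4: [15].

χ(G) = 4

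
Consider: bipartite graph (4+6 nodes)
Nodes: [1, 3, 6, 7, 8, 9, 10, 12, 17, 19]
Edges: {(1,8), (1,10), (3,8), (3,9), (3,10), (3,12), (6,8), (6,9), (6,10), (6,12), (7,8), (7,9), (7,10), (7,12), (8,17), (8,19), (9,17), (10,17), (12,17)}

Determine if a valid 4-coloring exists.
A valid 4-coloring: color 1: [8, 9, 10, 12]; color 2: [1, 3, 6, 7, 17, 19].
(χ(G) = 2 ≤ 4.)

Yes, G is 4-colorable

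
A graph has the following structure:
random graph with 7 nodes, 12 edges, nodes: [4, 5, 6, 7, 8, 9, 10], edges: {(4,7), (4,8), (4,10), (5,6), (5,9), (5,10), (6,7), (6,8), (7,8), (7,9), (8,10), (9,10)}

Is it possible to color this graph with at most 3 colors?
A valid 3-coloring: color 1: [7, 10]; color 2: [5, 8]; color 3: [4, 6, 9].
(χ(G) = 3 ≤ 3.)

Yes, G is 3-colorable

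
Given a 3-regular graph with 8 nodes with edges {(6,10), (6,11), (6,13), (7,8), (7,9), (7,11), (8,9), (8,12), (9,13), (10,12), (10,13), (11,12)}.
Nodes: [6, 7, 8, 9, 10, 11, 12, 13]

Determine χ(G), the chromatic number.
χ(G) = 3

Clique number ω(G) = 3 (lower bound: χ ≥ ω).
The clique on [6, 10, 13] has size 3, forcing χ ≥ 3, and the coloring below uses 3 colors, so χ(G) = 3.
A valid 3-coloring: color 1: [9, 10, 11]; color 2: [8, 13]; color 3: [6, 7, 12].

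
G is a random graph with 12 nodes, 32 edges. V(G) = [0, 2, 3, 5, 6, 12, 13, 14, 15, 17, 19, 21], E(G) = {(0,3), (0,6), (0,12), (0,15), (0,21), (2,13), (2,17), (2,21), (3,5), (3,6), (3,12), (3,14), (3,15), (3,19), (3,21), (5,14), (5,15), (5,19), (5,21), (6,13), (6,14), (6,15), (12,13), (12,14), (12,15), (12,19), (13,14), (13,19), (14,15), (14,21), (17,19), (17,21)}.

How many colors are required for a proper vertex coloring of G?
χ(G) = 4

Clique number ω(G) = 4 (lower bound: χ ≥ ω).
The clique on [0, 3, 12, 15] has size 4, forcing χ ≥ 4, and the coloring below uses 4 colors, so χ(G) = 4.
A valid 4-coloring: color 1: [3, 13, 17]; color 2: [0, 2, 14, 19]; color 3: [15, 21]; color 4: [5, 6, 12].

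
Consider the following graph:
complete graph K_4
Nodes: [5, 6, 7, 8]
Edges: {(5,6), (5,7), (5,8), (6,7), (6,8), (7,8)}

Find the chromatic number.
Clique number ω(G) = 4 (lower bound: χ ≥ ω).
The clique on [5, 6, 7, 8] has size 4, forcing χ ≥ 4, and the coloring below uses 4 colors, so χ(G) = 4.
A valid 4-coloring: color 1: [8]; color 2: [5]; color 3: [6]; color 4: [7].

χ(G) = 4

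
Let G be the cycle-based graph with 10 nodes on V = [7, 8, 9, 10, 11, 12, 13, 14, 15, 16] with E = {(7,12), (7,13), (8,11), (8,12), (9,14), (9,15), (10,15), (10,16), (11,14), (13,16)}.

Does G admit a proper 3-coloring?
Yes, G is 3-colorable

A valid 3-coloring: color 1: [7, 8, 14, 15, 16]; color 2: [9, 10, 11, 12, 13].
(χ(G) = 2 ≤ 3.)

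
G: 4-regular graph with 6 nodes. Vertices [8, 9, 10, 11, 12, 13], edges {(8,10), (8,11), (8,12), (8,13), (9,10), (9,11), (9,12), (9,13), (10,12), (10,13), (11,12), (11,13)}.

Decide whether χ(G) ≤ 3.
Yes, G is 3-colorable

A valid 3-coloring: color 1: [8, 9]; color 2: [12, 13]; color 3: [10, 11].
(χ(G) = 3 ≤ 3.)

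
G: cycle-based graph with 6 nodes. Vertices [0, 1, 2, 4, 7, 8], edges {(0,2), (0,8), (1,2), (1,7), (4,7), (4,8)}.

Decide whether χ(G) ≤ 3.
Yes, G is 3-colorable

A valid 3-coloring: color 1: [0, 1, 4]; color 2: [2, 7, 8].
(χ(G) = 2 ≤ 3.)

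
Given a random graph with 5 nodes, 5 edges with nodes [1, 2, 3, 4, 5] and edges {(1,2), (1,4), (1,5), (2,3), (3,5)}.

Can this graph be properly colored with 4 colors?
Yes, G is 4-colorable

A valid 4-coloring: color 1: [1, 3]; color 2: [2, 4, 5].
(χ(G) = 2 ≤ 4.)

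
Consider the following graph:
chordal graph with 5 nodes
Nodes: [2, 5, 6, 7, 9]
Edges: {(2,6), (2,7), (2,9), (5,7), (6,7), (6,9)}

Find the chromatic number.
Clique number ω(G) = 3 (lower bound: χ ≥ ω).
The clique on [2, 6, 9] has size 3, forcing χ ≥ 3, and the coloring below uses 3 colors, so χ(G) = 3.
A valid 3-coloring: color 1: [2, 5]; color 2: [7, 9]; color 3: [6].

χ(G) = 3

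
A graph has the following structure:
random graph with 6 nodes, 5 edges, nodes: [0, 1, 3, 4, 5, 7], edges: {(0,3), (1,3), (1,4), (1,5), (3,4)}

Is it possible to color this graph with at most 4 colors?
A valid 4-coloring: color 1: [0, 1, 7]; color 2: [3, 5]; color 3: [4].
(χ(G) = 3 ≤ 4.)

Yes, G is 4-colorable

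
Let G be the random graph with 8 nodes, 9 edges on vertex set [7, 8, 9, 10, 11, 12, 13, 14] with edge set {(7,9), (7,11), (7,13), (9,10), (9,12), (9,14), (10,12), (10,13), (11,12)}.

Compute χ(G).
χ(G) = 3

Clique number ω(G) = 3 (lower bound: χ ≥ ω).
The clique on [9, 10, 12] has size 3, forcing χ ≥ 3, and the coloring below uses 3 colors, so χ(G) = 3.
A valid 3-coloring: color 1: [8, 9, 11, 13]; color 2: [7, 10, 14]; color 3: [12].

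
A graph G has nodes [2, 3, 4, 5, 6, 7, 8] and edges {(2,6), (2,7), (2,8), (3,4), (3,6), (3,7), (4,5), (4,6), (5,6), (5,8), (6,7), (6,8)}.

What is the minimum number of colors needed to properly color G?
Clique number ω(G) = 3 (lower bound: χ ≥ ω).
The clique on [2, 6, 8] has size 3, forcing χ ≥ 3, and the coloring below uses 3 colors, so χ(G) = 3.
A valid 3-coloring: color 1: [6]; color 2: [4, 7, 8]; color 3: [2, 3, 5].

χ(G) = 3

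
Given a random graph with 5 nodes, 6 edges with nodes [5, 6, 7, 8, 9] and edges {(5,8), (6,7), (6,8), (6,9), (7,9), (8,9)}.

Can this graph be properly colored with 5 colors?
A valid 5-coloring: color 1: [5, 6]; color 2: [7, 8]; color 3: [9].
(χ(G) = 3 ≤ 5.)

Yes, G is 5-colorable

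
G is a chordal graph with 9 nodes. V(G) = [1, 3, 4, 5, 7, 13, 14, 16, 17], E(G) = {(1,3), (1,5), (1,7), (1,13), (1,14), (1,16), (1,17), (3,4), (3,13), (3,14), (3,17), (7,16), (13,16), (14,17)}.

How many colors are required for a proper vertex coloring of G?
χ(G) = 4

Clique number ω(G) = 4 (lower bound: χ ≥ ω).
The clique on [1, 3, 14, 17] has size 4, forcing χ ≥ 4, and the coloring below uses 4 colors, so χ(G) = 4.
A valid 4-coloring: color 1: [1, 4]; color 2: [3, 5, 16]; color 3: [7, 13, 14]; color 4: [17].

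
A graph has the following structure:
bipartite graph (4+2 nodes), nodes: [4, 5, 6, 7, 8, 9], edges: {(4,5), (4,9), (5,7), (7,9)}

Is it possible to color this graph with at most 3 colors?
A valid 3-coloring: color 1: [5, 6, 8, 9]; color 2: [4, 7].
(χ(G) = 2 ≤ 3.)

Yes, G is 3-colorable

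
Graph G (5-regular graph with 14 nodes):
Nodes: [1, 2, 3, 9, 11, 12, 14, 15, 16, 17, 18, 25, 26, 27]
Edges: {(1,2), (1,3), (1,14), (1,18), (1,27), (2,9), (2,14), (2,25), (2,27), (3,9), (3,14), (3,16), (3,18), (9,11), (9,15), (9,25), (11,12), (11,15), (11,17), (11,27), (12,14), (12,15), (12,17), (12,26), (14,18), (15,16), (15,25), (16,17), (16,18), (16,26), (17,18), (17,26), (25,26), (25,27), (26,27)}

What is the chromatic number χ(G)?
Clique number ω(G) = 4 (lower bound: χ ≥ ω).
The clique on [1, 3, 14, 18] has size 4, forcing χ ≥ 4, and the coloring below uses 4 colors, so χ(G) = 4.
A valid 4-coloring: color 1: [1, 9, 12, 16]; color 2: [3, 15, 17, 27]; color 3: [2, 11, 18, 26]; color 4: [14, 25].

χ(G) = 4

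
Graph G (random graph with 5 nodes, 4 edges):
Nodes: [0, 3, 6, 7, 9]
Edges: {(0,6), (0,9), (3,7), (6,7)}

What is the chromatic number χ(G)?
Clique number ω(G) = 2 (lower bound: χ ≥ ω).
The graph is bipartite (no odd cycle), so 2 colors suffice: χ(G) = 2.
A valid 2-coloring: color 1: [0, 7]; color 2: [3, 6, 9].

χ(G) = 2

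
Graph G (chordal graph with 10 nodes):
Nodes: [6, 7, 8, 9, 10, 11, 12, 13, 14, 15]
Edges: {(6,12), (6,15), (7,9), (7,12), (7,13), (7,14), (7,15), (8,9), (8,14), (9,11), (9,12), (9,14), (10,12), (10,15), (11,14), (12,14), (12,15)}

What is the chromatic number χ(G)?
Clique number ω(G) = 4 (lower bound: χ ≥ ω).
The clique on [7, 9, 12, 14] has size 4, forcing χ ≥ 4, and the coloring below uses 4 colors, so χ(G) = 4.
A valid 4-coloring: color 1: [8, 11, 12, 13]; color 2: [9, 15]; color 3: [6, 10, 14]; color 4: [7].

χ(G) = 4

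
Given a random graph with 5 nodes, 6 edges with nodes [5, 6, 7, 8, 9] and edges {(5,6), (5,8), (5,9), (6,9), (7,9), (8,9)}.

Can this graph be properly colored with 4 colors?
A valid 4-coloring: color 1: [9]; color 2: [5, 7]; color 3: [6, 8].
(χ(G) = 3 ≤ 4.)

Yes, G is 4-colorable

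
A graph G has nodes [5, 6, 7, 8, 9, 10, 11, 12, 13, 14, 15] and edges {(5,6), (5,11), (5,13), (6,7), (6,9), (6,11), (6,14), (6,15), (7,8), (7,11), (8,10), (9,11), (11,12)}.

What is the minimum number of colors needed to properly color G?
χ(G) = 3

Clique number ω(G) = 3 (lower bound: χ ≥ ω).
The clique on [6, 9, 11] has size 3, forcing χ ≥ 3, and the coloring below uses 3 colors, so χ(G) = 3.
A valid 3-coloring: color 1: [6, 8, 12, 13]; color 2: [10, 11, 14, 15]; color 3: [5, 7, 9].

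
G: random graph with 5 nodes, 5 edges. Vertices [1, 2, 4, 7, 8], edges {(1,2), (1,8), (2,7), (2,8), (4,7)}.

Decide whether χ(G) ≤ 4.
Yes, G is 4-colorable

A valid 4-coloring: color 1: [2, 4]; color 2: [1, 7]; color 3: [8].
(χ(G) = 3 ≤ 4.)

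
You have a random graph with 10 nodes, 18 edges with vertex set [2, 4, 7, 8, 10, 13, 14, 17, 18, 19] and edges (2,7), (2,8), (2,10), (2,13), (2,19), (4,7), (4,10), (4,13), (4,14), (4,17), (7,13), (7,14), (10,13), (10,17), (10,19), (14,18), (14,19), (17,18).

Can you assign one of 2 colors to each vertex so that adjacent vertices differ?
The clique on vertices [2, 10, 19] has size 3 > 2, so it alone needs 3 colors.

No, G is not 2-colorable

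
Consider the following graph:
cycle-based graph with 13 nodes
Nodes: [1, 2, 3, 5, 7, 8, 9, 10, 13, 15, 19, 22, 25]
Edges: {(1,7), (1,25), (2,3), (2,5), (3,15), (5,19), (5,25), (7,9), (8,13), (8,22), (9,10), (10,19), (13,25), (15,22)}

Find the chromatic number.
Clique number ω(G) = 2 (lower bound: χ ≥ ω).
Odd cycle [10, 9, 7, 1, 25, 5, 19] needs 3 colors (χ ≥ 3).
The coloring below uses 3 colors, so χ(G) = 3.
A valid 3-coloring: color 1: [3, 5, 7, 10, 13, 22]; color 2: [2, 8, 9, 15, 19, 25]; color 3: [1].

χ(G) = 3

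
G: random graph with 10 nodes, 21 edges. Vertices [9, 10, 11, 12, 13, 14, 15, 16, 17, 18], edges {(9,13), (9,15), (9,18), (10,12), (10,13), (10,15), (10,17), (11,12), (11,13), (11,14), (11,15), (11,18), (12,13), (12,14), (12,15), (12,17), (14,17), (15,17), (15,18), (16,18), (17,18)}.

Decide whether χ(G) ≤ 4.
A valid 4-coloring: color 1: [13, 14, 15, 16]; color 2: [12, 18]; color 3: [9, 11, 17]; color 4: [10].
(χ(G) = 4 ≤ 4.)

Yes, G is 4-colorable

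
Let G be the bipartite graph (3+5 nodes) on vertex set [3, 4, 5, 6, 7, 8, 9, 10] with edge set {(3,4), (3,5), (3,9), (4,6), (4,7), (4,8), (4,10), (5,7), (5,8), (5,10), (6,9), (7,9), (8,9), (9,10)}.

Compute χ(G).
χ(G) = 2

Clique number ω(G) = 2 (lower bound: χ ≥ ω).
The graph is bipartite (no odd cycle), so 2 colors suffice: χ(G) = 2.
A valid 2-coloring: color 1: [4, 5, 9]; color 2: [3, 6, 7, 8, 10].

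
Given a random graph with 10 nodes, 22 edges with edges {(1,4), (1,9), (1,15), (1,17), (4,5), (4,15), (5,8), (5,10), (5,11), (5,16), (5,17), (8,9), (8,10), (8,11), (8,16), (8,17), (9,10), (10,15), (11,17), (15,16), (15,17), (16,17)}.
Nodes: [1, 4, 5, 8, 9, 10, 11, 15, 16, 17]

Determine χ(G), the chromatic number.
Clique number ω(G) = 4 (lower bound: χ ≥ ω).
The clique on [5, 8, 16, 17] has size 4, forcing χ ≥ 4, and the coloring below uses 4 colors, so χ(G) = 4.
A valid 4-coloring: color 1: [8, 15]; color 2: [1, 5]; color 3: [4, 9, 17]; color 4: [10, 11, 16].

χ(G) = 4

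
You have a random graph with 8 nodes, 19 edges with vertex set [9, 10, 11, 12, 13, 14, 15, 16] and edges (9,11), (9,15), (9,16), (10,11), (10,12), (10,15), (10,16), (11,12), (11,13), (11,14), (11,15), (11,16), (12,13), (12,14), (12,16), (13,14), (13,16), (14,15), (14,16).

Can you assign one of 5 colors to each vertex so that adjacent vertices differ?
A valid 5-coloring: color 1: [11]; color 2: [15, 16]; color 3: [9, 12]; color 4: [10, 14]; color 5: [13].
(χ(G) = 5 ≤ 5.)

Yes, G is 5-colorable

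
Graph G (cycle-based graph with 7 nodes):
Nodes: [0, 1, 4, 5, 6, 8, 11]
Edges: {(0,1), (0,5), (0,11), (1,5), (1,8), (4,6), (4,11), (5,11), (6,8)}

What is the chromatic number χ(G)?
χ(G) = 3

Clique number ω(G) = 3 (lower bound: χ ≥ ω).
The clique on [0, 1, 5] has size 3, forcing χ ≥ 3, and the coloring below uses 3 colors, so χ(G) = 3.
A valid 3-coloring: color 1: [4, 5, 8]; color 2: [0, 6]; color 3: [1, 11].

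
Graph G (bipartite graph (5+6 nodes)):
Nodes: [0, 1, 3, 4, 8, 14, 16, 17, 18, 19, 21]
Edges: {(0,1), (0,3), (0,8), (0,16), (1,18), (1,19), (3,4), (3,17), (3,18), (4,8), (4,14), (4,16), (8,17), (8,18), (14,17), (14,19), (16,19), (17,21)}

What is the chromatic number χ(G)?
χ(G) = 2

Clique number ω(G) = 2 (lower bound: χ ≥ ω).
The graph is bipartite (no odd cycle), so 2 colors suffice: χ(G) = 2.
A valid 2-coloring: color 1: [0, 4, 17, 18, 19]; color 2: [1, 3, 8, 14, 16, 21].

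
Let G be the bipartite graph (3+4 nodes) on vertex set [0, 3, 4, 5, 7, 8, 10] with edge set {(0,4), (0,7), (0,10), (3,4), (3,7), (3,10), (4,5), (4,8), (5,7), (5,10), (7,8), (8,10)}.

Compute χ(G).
χ(G) = 2

Clique number ω(G) = 2 (lower bound: χ ≥ ω).
The graph is bipartite (no odd cycle), so 2 colors suffice: χ(G) = 2.
A valid 2-coloring: color 1: [4, 7, 10]; color 2: [0, 3, 5, 8].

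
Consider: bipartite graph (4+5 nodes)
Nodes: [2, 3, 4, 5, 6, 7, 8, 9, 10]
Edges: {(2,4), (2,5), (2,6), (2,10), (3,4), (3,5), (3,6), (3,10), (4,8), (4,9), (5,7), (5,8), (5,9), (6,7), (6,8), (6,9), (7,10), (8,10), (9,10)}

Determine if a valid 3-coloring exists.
A valid 3-coloring: color 1: [4, 5, 6, 10]; color 2: [2, 3, 7, 8, 9].
(χ(G) = 2 ≤ 3.)

Yes, G is 3-colorable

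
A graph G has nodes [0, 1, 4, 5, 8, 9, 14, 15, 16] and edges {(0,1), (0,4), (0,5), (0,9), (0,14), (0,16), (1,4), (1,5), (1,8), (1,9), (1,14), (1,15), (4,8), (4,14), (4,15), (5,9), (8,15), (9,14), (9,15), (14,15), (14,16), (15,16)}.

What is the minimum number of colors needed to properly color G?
χ(G) = 4

Clique number ω(G) = 4 (lower bound: χ ≥ ω).
The clique on [0, 1, 5, 9] has size 4, forcing χ ≥ 4, and the coloring below uses 4 colors, so χ(G) = 4.
A valid 4-coloring: color 1: [1, 16]; color 2: [0, 15]; color 3: [5, 8, 14]; color 4: [4, 9].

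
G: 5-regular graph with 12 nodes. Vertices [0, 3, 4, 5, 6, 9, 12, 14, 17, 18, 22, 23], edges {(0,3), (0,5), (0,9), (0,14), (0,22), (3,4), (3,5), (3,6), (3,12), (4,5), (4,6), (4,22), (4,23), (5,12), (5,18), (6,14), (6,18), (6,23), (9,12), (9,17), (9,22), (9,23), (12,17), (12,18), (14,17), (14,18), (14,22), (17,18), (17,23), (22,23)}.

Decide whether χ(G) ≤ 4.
A valid 4-coloring: color 1: [0, 12, 23]; color 2: [4, 9, 14]; color 3: [5, 6, 17, 22]; color 4: [3, 18].
(χ(G) = 4 ≤ 4.)

Yes, G is 4-colorable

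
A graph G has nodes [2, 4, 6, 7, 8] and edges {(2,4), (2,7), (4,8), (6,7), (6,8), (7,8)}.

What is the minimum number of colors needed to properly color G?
χ(G) = 3

Clique number ω(G) = 3 (lower bound: χ ≥ ω).
The clique on [6, 7, 8] has size 3, forcing χ ≥ 3, and the coloring below uses 3 colors, so χ(G) = 3.
A valid 3-coloring: color 1: [2, 8]; color 2: [4, 7]; color 3: [6].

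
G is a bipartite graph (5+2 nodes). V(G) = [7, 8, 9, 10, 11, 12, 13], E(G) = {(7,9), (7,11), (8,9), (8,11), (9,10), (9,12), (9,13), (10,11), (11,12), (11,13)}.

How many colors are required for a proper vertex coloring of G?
Clique number ω(G) = 2 (lower bound: χ ≥ ω).
The graph is bipartite (no odd cycle), so 2 colors suffice: χ(G) = 2.
A valid 2-coloring: color 1: [9, 11]; color 2: [7, 8, 10, 12, 13].

χ(G) = 2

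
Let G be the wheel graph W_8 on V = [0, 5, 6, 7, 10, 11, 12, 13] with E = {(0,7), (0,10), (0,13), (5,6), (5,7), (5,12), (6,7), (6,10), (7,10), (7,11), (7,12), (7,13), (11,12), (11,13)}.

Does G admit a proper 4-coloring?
A valid 4-coloring: color 1: [7]; color 2: [5, 10, 13]; color 3: [0, 6, 11]; color 4: [12].
(χ(G) = 4 ≤ 4.)

Yes, G is 4-colorable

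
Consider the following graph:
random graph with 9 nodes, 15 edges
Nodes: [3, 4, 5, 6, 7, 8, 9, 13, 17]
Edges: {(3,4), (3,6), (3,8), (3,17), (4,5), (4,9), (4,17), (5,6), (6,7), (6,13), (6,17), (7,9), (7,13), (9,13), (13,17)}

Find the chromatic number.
χ(G) = 4

Clique number ω(G) = 3 (lower bound: χ ≥ ω).
Suppose a proper 3-coloring c exists. The clique [3, 4, 17] takes 3 distinct colors; by symmetry let c(3) = 1, c(4) = 2, c(17) = 3.
- Vertex 6: neighbors [3, 17] already have colors [1, 3] ⇒ c(6) = 2.
- Vertex 13: neighbors [6, 17] already have colors [2, 3] ⇒ c(13) = 1.
- Vertex 7: neighbors [13, 6] already have colors [1, 2] ⇒ c(7) = 3.
- Vertex 9: neighbors [13, 4, 7] already have colors [1, 2, 3] — all 3 colors blocked. Contradiction.
The forced assignments end in a contradiction, so G has no proper 3-coloring (χ ≥ 4).
The coloring below uses 4 colors, so χ(G) = 4.
A valid 4-coloring: color 1: [4, 6, 8]; color 2: [3, 5, 13]; color 3: [9, 17]; color 4: [7].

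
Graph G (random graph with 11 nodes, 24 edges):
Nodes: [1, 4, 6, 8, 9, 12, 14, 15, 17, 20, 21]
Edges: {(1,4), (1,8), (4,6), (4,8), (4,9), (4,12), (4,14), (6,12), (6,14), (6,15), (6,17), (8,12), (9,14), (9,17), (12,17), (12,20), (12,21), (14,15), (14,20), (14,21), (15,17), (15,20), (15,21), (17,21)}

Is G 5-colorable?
A valid 5-coloring: color 1: [1, 12, 14]; color 2: [4, 17, 20]; color 3: [6, 8, 9, 21]; color 4: [15].
(χ(G) = 4 ≤ 5.)

Yes, G is 5-colorable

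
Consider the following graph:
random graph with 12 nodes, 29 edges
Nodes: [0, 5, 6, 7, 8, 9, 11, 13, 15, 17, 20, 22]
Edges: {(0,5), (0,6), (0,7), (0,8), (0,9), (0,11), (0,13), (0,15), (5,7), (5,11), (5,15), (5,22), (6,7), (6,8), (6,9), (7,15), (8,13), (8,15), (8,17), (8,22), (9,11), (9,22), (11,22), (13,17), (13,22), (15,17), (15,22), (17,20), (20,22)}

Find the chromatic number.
χ(G) = 4

Clique number ω(G) = 4 (lower bound: χ ≥ ω).
The clique on [0, 5, 7, 15] has size 4, forcing χ ≥ 4, and the coloring below uses 4 colors, so χ(G) = 4.
A valid 4-coloring: color 1: [0, 17, 22]; color 2: [7, 8, 11, 20]; color 3: [6, 13, 15]; color 4: [5, 9].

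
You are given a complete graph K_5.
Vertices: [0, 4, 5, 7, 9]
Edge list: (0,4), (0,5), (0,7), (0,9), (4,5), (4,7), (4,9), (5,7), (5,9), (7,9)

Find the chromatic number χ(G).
χ(G) = 5

Clique number ω(G) = 5 (lower bound: χ ≥ ω).
The clique on [0, 4, 5, 7, 9] has size 5, forcing χ ≥ 5, and the coloring below uses 5 colors, so χ(G) = 5.
A valid 5-coloring: color 1: [9]; color 2: [4]; color 3: [5]; color 4: [0]; color 5: [7].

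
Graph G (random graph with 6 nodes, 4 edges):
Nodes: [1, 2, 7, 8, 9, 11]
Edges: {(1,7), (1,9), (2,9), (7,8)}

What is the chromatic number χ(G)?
χ(G) = 2

Clique number ω(G) = 2 (lower bound: χ ≥ ω).
The graph is bipartite (no odd cycle), so 2 colors suffice: χ(G) = 2.
A valid 2-coloring: color 1: [1, 2, 8, 11]; color 2: [7, 9].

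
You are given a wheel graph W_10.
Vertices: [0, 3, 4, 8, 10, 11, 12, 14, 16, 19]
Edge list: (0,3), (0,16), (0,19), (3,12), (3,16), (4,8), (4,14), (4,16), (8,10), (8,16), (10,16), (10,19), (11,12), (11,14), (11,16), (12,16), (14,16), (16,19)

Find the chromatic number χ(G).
Clique number ω(G) = 3 (lower bound: χ ≥ ω).
Odd cycle [8, 4, 14, 11, 12, 3, 0, 19, 10] needs 3 colors (χ ≥ 3).
Vertex 16 is adjacent to every vertex of [0, 3, 4, 8, 10, 11, 12, 14, 19], which already need 3 colors among themselves, so 16 needs a new color (χ ≥ 4).
The coloring below uses 4 colors, so χ(G) = 4.
A valid 4-coloring: color 1: [16]; color 2: [8, 12, 14, 19]; color 3: [3, 4, 10, 11]; color 4: [0].

χ(G) = 4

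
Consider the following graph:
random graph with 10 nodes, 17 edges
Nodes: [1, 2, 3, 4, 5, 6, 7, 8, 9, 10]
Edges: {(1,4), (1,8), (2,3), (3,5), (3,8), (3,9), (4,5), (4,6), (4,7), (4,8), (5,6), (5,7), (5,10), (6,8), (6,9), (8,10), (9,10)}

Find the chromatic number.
Clique number ω(G) = 3 (lower bound: χ ≥ ω).
The clique on [1, 4, 8] has size 3, forcing χ ≥ 3, and the coloring below uses 3 colors, so χ(G) = 3.
A valid 3-coloring: color 1: [2, 4, 9]; color 2: [5, 8]; color 3: [1, 3, 6, 7, 10].

χ(G) = 3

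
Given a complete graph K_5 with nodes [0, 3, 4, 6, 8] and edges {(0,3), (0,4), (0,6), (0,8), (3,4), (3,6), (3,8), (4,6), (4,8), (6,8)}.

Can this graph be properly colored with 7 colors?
Yes, G is 7-colorable

A valid 7-coloring: color 1: [8]; color 2: [4]; color 3: [3]; color 4: [6]; color 5: [0].
(χ(G) = 5 ≤ 7.)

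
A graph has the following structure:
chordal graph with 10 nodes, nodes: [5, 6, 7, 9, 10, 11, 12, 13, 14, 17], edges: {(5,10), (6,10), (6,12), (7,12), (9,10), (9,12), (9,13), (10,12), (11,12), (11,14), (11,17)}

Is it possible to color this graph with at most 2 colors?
The clique on vertices [9, 10, 12] has size 3 > 2, so it alone needs 3 colors.

No, G is not 2-colorable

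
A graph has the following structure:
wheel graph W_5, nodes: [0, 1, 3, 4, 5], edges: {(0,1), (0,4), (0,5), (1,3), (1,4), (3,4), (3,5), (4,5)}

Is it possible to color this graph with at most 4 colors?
Yes, G is 4-colorable

A valid 4-coloring: color 1: [4]; color 2: [0, 3]; color 3: [1, 5].
(χ(G) = 3 ≤ 4.)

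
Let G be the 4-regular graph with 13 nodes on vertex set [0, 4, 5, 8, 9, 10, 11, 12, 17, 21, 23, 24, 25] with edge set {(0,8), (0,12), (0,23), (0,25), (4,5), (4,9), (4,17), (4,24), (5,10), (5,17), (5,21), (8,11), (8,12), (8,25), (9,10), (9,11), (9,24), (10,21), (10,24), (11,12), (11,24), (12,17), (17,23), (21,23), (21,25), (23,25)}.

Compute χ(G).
χ(G) = 4

Clique number ω(G) = 3 (lower bound: χ ≥ ω).
Suppose a proper 3-coloring c exists. The clique [0, 8, 12] takes 3 distinct colors; by symmetry let c(0) = 1, c(8) = 2, c(12) = 3.
- Vertex 11: neighbors [8, 12] already have colors [2, 3] ⇒ c(11) = 1.
- Vertex 25: neighbors [0, 8] already have colors [1, 2] ⇒ c(25) = 3.
- Vertex 23: neighbors [0, 25] already have colors [1, 3] ⇒ c(23) = 2.
- Vertex 17: neighbors [23, 12] already have colors [2, 3] ⇒ c(17) = 1.
- Vertex 21: neighbors [23, 25] already have colors [2, 3] ⇒ c(21) = 1.
- Vertex 4: neighbors [17] already have colors [1]; try each remaining color.
- Case c(4) = 2:
  - Vertex 9: neighbors [11, 4] already have colors [1, 2] ⇒ c(9) = 3.
  - Vertex 24: neighbors [11, 4, 9] already have colors [1, 2, 3] — all 3 colors blocked. Contradiction.
- Case c(4) = 3:
  - Vertex 9: neighbors [11, 4] already have colors [1, 3] ⇒ c(9) = 2.
  - Vertex 24: neighbors [11, 9, 4] already have colors [1, 2, 3] — all 3 colors blocked. Contradiction.
Every case ends in a contradiction, so G has no proper 3-coloring (χ ≥ 4).
The coloring below uses 4 colors, so χ(G) = 4.
A valid 4-coloring: color 1: [5, 12, 24, 25]; color 2: [0, 11, 17, 21]; color 3: [8, 9, 23]; color 4: [4, 10].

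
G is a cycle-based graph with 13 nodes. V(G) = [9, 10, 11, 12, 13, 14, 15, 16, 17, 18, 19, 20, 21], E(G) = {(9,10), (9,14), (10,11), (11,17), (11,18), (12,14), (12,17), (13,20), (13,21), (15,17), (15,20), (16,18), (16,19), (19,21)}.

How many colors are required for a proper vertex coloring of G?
χ(G) = 3

Clique number ω(G) = 2 (lower bound: χ ≥ ω).
Odd cycle [15, 20, 13, 21, 19, 16, 18, 11, 10, 9, 14, 12, 17] needs 3 colors (χ ≥ 3).
The coloring below uses 3 colors, so χ(G) = 3.
A valid 3-coloring: color 1: [10, 14, 16, 17, 20, 21]; color 2: [9, 11, 12, 13, 15, 19]; color 3: [18].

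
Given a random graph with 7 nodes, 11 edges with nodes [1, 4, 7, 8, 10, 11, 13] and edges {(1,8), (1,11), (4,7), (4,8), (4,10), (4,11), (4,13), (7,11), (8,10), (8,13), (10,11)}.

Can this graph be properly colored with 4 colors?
A valid 4-coloring: color 1: [1, 4]; color 2: [8, 11]; color 3: [7, 10, 13].
(χ(G) = 3 ≤ 4.)

Yes, G is 4-colorable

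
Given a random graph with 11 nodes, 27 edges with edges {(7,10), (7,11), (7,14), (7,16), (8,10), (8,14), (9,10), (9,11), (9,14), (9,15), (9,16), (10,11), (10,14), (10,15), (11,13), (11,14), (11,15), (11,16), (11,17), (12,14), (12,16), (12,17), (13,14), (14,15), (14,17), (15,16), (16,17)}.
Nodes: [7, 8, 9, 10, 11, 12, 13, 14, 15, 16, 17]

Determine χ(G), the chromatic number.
Clique number ω(G) = 5 (lower bound: χ ≥ ω).
The clique on [9, 10, 11, 14, 15] has size 5, forcing χ ≥ 5, and the coloring below uses 5 colors, so χ(G) = 5.
A valid 5-coloring: color 1: [14, 16]; color 2: [8, 11, 12]; color 3: [10, 13, 17]; color 4: [7, 9]; color 5: [15].

χ(G) = 5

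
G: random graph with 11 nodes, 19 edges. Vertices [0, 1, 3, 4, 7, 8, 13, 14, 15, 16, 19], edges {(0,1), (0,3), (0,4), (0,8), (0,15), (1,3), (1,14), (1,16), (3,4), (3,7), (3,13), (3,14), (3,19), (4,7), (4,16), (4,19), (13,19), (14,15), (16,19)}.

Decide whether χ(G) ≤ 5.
Yes, G is 5-colorable

A valid 5-coloring: color 1: [3, 8, 15, 16]; color 2: [1, 4, 13]; color 3: [0, 7, 14, 19].
(χ(G) = 3 ≤ 5.)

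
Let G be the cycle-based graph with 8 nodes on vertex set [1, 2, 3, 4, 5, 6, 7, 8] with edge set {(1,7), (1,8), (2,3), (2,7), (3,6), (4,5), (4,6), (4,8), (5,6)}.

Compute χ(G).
Clique number ω(G) = 3 (lower bound: χ ≥ ω).
The clique on [4, 5, 6] has size 3, forcing χ ≥ 3, and the coloring below uses 3 colors, so χ(G) = 3.
A valid 3-coloring: color 1: [1, 2, 4]; color 2: [6, 7, 8]; color 3: [3, 5].

χ(G) = 3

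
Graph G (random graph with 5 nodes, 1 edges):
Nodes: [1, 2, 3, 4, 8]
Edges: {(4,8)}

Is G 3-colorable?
A valid 3-coloring: color 1: [1, 2, 3, 8]; color 2: [4].
(χ(G) = 2 ≤ 3.)

Yes, G is 3-colorable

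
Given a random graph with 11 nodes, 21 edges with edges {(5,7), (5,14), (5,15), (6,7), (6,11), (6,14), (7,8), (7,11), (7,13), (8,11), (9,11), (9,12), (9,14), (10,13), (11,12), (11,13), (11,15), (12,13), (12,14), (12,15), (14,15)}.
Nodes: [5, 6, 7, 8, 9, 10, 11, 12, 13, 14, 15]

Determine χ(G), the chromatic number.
χ(G) = 4

Clique number ω(G) = 3 (lower bound: χ ≥ ω).
Suppose a proper 3-coloring c exists. The clique [5, 14, 15] takes 3 distinct colors; by symmetry let c(5) = 1, c(14) = 2, c(15) = 3.
- Vertex 12: neighbors [14, 15] already have colors [2, 3] ⇒ c(12) = 1.
- Vertex 11: neighbors [12, 15] already have colors [1, 3] ⇒ c(11) = 2.
- Vertex 7: neighbors [5, 11] already have colors [1, 2] ⇒ c(7) = 3.
- Vertex 13: neighbors [12, 11, 7] already have colors [1, 2, 3] — all 3 colors blocked. Contradiction.
The forced assignments end in a contradiction, so G has no proper 3-coloring (χ ≥ 4).
The coloring below uses 4 colors, so χ(G) = 4.
A valid 4-coloring: color 1: [10, 11, 14]; color 2: [7, 12]; color 3: [6, 8, 9, 13, 15]; color 4: [5].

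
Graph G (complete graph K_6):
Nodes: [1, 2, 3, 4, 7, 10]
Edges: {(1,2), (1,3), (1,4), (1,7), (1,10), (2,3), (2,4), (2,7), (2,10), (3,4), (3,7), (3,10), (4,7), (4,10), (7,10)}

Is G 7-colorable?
Yes, G is 7-colorable

A valid 7-coloring: color 1: [10]; color 2: [4]; color 3: [7]; color 4: [2]; color 5: [3]; color 6: [1].
(χ(G) = 6 ≤ 7.)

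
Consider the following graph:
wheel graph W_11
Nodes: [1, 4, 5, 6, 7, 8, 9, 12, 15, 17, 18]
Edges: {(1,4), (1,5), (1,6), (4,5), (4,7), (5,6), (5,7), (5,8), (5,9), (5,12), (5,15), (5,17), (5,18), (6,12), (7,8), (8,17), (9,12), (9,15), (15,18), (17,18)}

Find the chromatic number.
χ(G) = 3

Clique number ω(G) = 3 (lower bound: χ ≥ ω).
The clique on [1, 4, 5] has size 3, forcing χ ≥ 3, and the coloring below uses 3 colors, so χ(G) = 3.
A valid 3-coloring: color 1: [5]; color 2: [1, 7, 12, 15, 17]; color 3: [4, 6, 8, 9, 18].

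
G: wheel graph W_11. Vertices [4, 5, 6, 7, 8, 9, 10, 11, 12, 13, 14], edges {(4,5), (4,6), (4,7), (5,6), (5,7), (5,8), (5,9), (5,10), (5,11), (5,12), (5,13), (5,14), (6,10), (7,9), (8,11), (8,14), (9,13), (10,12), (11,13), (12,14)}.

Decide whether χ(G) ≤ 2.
The clique on vertices [4, 5, 6] has size 3 > 2, so it alone needs 3 colors.

No, G is not 2-colorable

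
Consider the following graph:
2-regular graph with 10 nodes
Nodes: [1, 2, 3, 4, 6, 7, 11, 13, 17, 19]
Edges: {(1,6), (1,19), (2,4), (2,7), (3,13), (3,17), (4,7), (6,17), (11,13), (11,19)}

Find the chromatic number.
χ(G) = 3

Clique number ω(G) = 3 (lower bound: χ ≥ ω).
The clique on [2, 4, 7] has size 3, forcing χ ≥ 3, and the coloring below uses 3 colors, so χ(G) = 3.
A valid 3-coloring: color 1: [1, 4, 11, 17]; color 2: [2, 6, 13, 19]; color 3: [3, 7].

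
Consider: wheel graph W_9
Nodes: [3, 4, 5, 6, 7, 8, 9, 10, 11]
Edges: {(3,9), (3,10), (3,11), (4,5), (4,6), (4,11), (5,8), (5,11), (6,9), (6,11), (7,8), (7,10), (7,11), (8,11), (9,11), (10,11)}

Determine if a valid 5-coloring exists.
A valid 5-coloring: color 1: [11]; color 2: [3, 5, 6, 7]; color 3: [4, 8, 9, 10].
(χ(G) = 3 ≤ 5.)

Yes, G is 5-colorable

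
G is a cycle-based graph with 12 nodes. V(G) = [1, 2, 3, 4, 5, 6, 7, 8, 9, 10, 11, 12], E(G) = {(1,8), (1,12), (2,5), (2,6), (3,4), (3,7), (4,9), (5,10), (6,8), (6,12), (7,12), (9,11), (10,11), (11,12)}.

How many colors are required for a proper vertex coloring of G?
Clique number ω(G) = 2 (lower bound: χ ≥ ω).
The graph is bipartite (no odd cycle), so 2 colors suffice: χ(G) = 2.
A valid 2-coloring: color 1: [2, 3, 8, 9, 10, 12]; color 2: [1, 4, 5, 6, 7, 11].

χ(G) = 2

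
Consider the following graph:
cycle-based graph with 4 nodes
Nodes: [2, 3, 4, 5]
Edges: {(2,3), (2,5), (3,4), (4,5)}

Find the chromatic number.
χ(G) = 2

Clique number ω(G) = 2 (lower bound: χ ≥ ω).
The graph is bipartite (no odd cycle), so 2 colors suffice: χ(G) = 2.
A valid 2-coloring: color 1: [3, 5]; color 2: [2, 4].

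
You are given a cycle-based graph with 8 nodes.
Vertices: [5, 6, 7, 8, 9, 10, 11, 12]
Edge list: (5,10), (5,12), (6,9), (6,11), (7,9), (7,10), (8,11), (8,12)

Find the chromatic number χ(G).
χ(G) = 2

Clique number ω(G) = 2 (lower bound: χ ≥ ω).
The graph is bipartite (no odd cycle), so 2 colors suffice: χ(G) = 2.
A valid 2-coloring: color 1: [9, 10, 11, 12]; color 2: [5, 6, 7, 8].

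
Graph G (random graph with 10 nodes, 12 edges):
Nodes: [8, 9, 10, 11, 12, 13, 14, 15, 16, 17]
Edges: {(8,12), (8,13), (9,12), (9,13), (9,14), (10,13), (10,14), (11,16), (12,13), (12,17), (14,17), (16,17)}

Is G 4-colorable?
A valid 4-coloring: color 1: [11, 13, 15, 17]; color 2: [12, 14, 16]; color 3: [8, 9, 10].
(χ(G) = 3 ≤ 4.)

Yes, G is 4-colorable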